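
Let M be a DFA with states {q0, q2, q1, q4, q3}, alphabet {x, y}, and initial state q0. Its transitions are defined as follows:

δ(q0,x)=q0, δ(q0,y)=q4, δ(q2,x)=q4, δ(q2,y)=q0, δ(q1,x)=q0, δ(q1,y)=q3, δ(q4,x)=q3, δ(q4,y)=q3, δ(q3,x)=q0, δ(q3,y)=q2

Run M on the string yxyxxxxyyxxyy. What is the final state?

q3

start at q0
read 'y': q0 → q4
read 'x': q4 → q3
read 'y': q3 → q2
read 'x': q2 → q4
read 'x': q4 → q3
read 'x': q3 → q0
read 'x': q0 → q0
read 'y': q0 → q4
read 'y': q4 → q3
read 'x': q3 → q0
read 'x': q0 → q0
read 'y': q0 → q4
read 'y': q4 → q3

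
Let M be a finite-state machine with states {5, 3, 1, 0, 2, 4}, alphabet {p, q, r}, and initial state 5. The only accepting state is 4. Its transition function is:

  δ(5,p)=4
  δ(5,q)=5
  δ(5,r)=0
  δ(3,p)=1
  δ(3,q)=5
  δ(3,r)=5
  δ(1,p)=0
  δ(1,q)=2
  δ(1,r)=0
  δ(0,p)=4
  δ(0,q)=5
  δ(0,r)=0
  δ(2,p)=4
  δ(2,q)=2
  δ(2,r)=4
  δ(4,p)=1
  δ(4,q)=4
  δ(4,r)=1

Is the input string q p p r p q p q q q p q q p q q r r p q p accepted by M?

Trace: 5 -q-> 5 -p-> 4 -p-> 1 -r-> 0 -p-> 4 -q-> 4 -p-> 1 -q-> 2 -q-> 2 -q-> 2 -p-> 4 -q-> 4 -q-> 4 -p-> 1 -q-> 2 -q-> 2 -r-> 4 -r-> 1 -p-> 0 -q-> 5 -p-> 4
End state 4 is accepting.

Yes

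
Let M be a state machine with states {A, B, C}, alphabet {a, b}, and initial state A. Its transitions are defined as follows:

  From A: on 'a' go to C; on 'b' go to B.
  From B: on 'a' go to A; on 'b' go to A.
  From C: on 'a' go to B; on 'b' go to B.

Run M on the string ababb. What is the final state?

A

Trace: A -a-> C -b-> B -a-> A -b-> B -b-> A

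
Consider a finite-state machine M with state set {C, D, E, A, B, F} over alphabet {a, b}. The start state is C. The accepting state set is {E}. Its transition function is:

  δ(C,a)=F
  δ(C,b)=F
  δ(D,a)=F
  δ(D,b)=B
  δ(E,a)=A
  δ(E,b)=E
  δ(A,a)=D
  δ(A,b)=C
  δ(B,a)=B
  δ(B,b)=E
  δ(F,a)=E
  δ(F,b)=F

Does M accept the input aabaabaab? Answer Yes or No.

Yes

start at C
read 'a': C → F
read 'a': F → E
read 'b': E → E
read 'a': E → A
read 'a': A → D
read 'b': D → B
read 'a': B → B
read 'a': B → B
read 'b': B → E
End state E is accepting.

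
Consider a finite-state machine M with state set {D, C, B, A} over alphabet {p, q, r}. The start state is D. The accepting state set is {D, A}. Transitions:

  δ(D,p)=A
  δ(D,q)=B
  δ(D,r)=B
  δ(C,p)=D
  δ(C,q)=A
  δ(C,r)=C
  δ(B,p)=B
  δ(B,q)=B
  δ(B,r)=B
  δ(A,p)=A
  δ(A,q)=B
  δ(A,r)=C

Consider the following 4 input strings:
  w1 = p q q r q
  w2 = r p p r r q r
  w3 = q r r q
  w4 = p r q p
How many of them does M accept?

1

w1:
  start at D
  read 'p': D → A
  read 'q': A → B
  read 'q': B → B
  read 'r': B → B
  read 'q': B → B
  end B, rejected
w2:
  start at D
  read 'r': D → B
  read 'p': B → B
  read 'p': B → B
  read 'r': B → B
  read 'r': B → B
  read 'q': B → B
  read 'r': B → B
  end B, rejected
w3:
  start at D
  read 'q': D → B
  read 'r': B → B
  read 'r': B → B
  read 'q': B → B
  end B, rejected
w4:
  start at D
  read 'p': D → A
  read 'r': A → C
  read 'q': C → A
  read 'p': A → A
  end A, accepted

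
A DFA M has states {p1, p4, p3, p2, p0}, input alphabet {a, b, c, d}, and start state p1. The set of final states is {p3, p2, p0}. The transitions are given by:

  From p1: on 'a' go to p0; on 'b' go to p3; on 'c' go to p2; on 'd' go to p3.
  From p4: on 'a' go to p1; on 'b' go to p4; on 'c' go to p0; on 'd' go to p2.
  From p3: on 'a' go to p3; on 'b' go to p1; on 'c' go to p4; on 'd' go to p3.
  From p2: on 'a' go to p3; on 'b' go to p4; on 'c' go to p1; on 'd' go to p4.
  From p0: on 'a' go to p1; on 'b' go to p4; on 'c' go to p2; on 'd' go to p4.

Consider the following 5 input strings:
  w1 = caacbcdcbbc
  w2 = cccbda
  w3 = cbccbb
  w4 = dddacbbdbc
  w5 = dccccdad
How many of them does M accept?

4

w1:
  start at p1
  read 'c': p1 → p2
  read 'a': p2 → p3
  read 'a': p3 → p3
  read 'c': p3 → p4
  read 'b': p4 → p4
  read 'c': p4 → p0
  read 'd': p0 → p4
  read 'c': p4 → p0
  read 'b': p0 → p4
  read 'b': p4 → p4
  read 'c': p4 → p0
  end p0, accepted
w2:
  start at p1
  read 'c': p1 → p2
  read 'c': p2 → p1
  read 'c': p1 → p2
  read 'b': p2 → p4
  read 'd': p4 → p2
  read 'a': p2 → p3
  end p3, accepted
w3:
  start at p1
  read 'c': p1 → p2
  read 'b': p2 → p4
  read 'c': p4 → p0
  read 'c': p0 → p2
  read 'b': p2 → p4
  read 'b': p4 → p4
  end p4, rejected
w4:
  start at p1
  read 'd': p1 → p3
  read 'd': p3 → p3
  read 'd': p3 → p3
  read 'a': p3 → p3
  read 'c': p3 → p4
  read 'b': p4 → p4
  read 'b': p4 → p4
  read 'd': p4 → p2
  read 'b': p2 → p4
  read 'c': p4 → p0
  end p0, accepted
w5:
  start at p1
  read 'd': p1 → p3
  read 'c': p3 → p4
  read 'c': p4 → p0
  read 'c': p0 → p2
  read 'c': p2 → p1
  read 'd': p1 → p3
  read 'a': p3 → p3
  read 'd': p3 → p3
  end p3, accepted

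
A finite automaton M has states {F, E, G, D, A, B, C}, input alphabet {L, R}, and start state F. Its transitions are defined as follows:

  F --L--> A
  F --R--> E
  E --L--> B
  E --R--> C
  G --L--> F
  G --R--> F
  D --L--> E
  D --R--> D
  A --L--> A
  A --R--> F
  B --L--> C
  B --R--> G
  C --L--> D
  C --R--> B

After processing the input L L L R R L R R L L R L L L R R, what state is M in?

start at F
read 'L': F → A
read 'L': A → A
read 'L': A → A
read 'R': A → F
read 'R': F → E
read 'L': E → B
read 'R': B → G
read 'R': G → F
read 'L': F → A
read 'L': A → A
read 'R': A → F
read 'L': F → A
read 'L': A → A
read 'L': A → A
read 'R': A → F
read 'R': F → E

E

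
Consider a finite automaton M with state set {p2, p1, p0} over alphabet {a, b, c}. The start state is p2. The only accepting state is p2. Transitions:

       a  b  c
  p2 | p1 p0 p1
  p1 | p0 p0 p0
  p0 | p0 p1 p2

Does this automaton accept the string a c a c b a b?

No

Trace: p2 -a-> p1 -c-> p0 -a-> p0 -c-> p2 -b-> p0 -a-> p0 -b-> p1
End state p1 is not accepting.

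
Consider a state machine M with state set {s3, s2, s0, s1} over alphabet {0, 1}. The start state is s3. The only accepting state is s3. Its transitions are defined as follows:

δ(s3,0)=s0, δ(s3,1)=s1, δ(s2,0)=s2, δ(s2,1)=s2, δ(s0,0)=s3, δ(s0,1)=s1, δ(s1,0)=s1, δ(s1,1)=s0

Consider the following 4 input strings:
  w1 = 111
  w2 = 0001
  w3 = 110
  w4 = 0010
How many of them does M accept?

w1:
  start at s3
  read '1': s3 → s1
  read '1': s1 → s0
  read '1': s0 → s1
  end s1, rejected
w2:
  start at s3
  read '0': s3 → s0
  read '0': s0 → s3
  read '0': s3 → s0
  read '1': s0 → s1
  end s1, rejected
w3:
  start at s3
  read '1': s3 → s1
  read '1': s1 → s0
  read '0': s0 → s3
  end s3, accepted
w4:
  start at s3
  read '0': s3 → s0
  read '0': s0 → s3
  read '1': s3 → s1
  read '0': s1 → s1
  end s1, rejected

1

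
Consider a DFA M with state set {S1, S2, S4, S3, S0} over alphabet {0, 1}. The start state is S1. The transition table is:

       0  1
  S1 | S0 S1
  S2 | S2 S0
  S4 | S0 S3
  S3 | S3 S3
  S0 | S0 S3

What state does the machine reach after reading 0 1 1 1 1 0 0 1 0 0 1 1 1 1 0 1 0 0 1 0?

S3

S1 → S0 → S3 → S3 → S3 → S3 → S3 → S3 → S3 → S3 → S3 → S3 → S3 → S3 → S3 → S3 → S3 → S3 → S3 → S3 → S3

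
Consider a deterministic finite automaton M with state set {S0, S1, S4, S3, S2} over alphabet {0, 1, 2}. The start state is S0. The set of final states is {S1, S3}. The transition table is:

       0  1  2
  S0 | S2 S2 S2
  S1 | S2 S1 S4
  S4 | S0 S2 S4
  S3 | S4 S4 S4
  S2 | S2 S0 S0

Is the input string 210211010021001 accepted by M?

start at S0
read '2': S0 → S2
read '1': S2 → S0
read '0': S0 → S2
read '2': S2 → S0
read '1': S0 → S2
read '1': S2 → S0
read '0': S0 → S2
read '1': S2 → S0
read '0': S0 → S2
read '0': S2 → S2
read '2': S2 → S0
read '1': S0 → S2
read '0': S2 → S2
read '0': S2 → S2
read '1': S2 → S0
End state S0 is not accepting.

No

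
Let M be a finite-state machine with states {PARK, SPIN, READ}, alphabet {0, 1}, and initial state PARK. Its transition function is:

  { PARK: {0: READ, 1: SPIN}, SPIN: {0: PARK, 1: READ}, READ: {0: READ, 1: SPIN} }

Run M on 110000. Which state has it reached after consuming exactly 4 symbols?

READ

PARK → SPIN → READ → READ → READ
After 4 symbols: READ.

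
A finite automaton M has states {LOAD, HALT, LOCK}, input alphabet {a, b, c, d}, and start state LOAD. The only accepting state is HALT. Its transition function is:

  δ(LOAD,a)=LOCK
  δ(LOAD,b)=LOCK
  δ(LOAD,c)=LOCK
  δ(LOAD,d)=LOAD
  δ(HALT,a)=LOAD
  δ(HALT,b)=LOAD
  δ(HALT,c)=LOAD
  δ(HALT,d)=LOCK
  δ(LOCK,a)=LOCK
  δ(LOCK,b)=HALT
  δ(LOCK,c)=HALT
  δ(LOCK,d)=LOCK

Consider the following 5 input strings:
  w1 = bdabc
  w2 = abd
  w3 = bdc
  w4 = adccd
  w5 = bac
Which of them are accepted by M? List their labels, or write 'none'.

w1:
  start at LOAD
  read 'b': LOAD → LOCK
  read 'd': LOCK → LOCK
  read 'a': LOCK → LOCK
  read 'b': LOCK → HALT
  read 'c': HALT → LOAD
  end LOAD, rejected
w2:
  start at LOAD
  read 'a': LOAD → LOCK
  read 'b': LOCK → HALT
  read 'd': HALT → LOCK
  end LOCK, rejected
w3:
  start at LOAD
  read 'b': LOAD → LOCK
  read 'd': LOCK → LOCK
  read 'c': LOCK → HALT
  end HALT, accepted
w4:
  start at LOAD
  read 'a': LOAD → LOCK
  read 'd': LOCK → LOCK
  read 'c': LOCK → HALT
  read 'c': HALT → LOAD
  read 'd': LOAD → LOAD
  end LOAD, rejected
w5:
  start at LOAD
  read 'b': LOAD → LOCK
  read 'a': LOCK → LOCK
  read 'c': LOCK → HALT
  end HALT, accepted

w3, w5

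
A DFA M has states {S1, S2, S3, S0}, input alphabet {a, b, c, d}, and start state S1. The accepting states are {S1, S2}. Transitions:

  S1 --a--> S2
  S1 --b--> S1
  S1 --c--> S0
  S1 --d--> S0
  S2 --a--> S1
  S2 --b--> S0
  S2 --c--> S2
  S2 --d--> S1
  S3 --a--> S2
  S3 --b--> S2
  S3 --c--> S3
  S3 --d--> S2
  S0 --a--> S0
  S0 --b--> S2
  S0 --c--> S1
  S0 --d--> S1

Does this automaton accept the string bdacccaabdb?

start at S1
read 'b': S1 → S1
read 'd': S1 → S0
read 'a': S0 → S0
read 'c': S0 → S1
read 'c': S1 → S0
read 'c': S0 → S1
read 'a': S1 → S2
read 'a': S2 → S1
read 'b': S1 → S1
read 'd': S1 → S0
read 'b': S0 → S2
End state S2 is accepting.

Yes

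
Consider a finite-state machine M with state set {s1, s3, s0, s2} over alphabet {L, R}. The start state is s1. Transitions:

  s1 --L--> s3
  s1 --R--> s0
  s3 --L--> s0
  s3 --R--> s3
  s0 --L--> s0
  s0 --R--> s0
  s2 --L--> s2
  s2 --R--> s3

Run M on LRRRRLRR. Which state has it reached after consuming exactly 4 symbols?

s3

s1 → s3 → s3 → s3 → s3
After 4 symbols: s3.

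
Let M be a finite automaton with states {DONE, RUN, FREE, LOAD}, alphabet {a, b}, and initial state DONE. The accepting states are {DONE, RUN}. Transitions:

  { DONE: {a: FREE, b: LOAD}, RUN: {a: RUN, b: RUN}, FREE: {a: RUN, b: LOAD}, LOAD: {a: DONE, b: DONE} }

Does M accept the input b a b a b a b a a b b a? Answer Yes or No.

DONE → LOAD → DONE → LOAD → DONE → LOAD → DONE → LOAD → DONE → FREE → LOAD → DONE → FREE
End state FREE is not accepting.

No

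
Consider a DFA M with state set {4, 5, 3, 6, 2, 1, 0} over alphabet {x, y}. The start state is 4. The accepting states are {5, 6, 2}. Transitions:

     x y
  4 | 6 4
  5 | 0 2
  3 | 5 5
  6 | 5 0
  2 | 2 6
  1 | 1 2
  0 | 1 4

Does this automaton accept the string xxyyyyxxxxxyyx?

Yes

4 → 6 → 5 → 2 → 6 → 0 → 4 → 6 → 5 → 0 → 1 → 1 → 2 → 6 → 5
End state 5 is accepting.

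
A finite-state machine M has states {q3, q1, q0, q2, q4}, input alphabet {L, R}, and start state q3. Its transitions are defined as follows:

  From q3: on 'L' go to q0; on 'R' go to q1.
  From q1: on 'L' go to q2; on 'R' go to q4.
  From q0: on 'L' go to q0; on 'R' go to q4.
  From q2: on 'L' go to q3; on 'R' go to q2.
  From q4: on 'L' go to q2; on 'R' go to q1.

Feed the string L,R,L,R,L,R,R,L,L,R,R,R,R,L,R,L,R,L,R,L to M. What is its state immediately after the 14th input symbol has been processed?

q2

start at q3
read 'L': q3 → q0
read 'R': q0 → q4
read 'L': q4 → q2
read 'R': q2 → q2
read 'L': q2 → q3
read 'R': q3 → q1
read 'R': q1 → q4
read 'L': q4 → q2
read 'L': q2 → q3
read 'R': q3 → q1
read 'R': q1 → q4
read 'R': q4 → q1
read 'R': q1 → q4
read 'L': q4 → q2
After 14 symbols: q2.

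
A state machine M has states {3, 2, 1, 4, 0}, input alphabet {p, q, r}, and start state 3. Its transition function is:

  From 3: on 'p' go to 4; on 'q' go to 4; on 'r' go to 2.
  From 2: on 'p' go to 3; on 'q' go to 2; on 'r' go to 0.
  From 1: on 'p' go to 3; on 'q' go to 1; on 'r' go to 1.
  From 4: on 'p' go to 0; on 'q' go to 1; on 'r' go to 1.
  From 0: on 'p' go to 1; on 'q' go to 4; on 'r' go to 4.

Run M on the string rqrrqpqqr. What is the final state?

Trace: 3 -r-> 2 -q-> 2 -r-> 0 -r-> 4 -q-> 1 -p-> 3 -q-> 4 -q-> 1 -r-> 1

1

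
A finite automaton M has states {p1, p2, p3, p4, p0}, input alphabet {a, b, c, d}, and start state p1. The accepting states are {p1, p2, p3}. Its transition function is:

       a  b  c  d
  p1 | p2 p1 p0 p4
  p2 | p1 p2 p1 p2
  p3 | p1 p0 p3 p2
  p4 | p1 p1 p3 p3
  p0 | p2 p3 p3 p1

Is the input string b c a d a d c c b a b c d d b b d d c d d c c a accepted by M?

Trace: p1 -b-> p1 -c-> p0 -a-> p2 -d-> p2 -a-> p1 -d-> p4 -c-> p3 -c-> p3 -b-> p0 -a-> p2 -b-> p2 -c-> p1 -d-> p4 -d-> p3 -b-> p0 -b-> p3 -d-> p2 -d-> p2 -c-> p1 -d-> p4 -d-> p3 -c-> p3 -c-> p3 -a-> p1
End state p1 is accepting.

Yes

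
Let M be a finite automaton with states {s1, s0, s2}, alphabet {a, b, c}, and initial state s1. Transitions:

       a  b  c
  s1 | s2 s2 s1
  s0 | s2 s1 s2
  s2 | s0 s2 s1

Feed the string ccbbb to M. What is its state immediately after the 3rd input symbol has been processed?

s2

Trace: s1 -c-> s1 -c-> s1 -b-> s2
After 3 symbols: s2.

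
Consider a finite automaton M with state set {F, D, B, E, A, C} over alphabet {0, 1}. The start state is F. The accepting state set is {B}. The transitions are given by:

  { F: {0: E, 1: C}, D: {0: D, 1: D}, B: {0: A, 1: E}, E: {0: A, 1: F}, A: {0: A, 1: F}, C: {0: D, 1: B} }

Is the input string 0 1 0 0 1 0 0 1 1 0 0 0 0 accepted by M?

start at F
read '0': F → E
read '1': E → F
read '0': F → E
read '0': E → A
read '1': A → F
read '0': F → E
read '0': E → A
read '1': A → F
read '1': F → C
read '0': C → D
read '0': D → D
read '0': D → D
read '0': D → D
End state D is not accepting.

No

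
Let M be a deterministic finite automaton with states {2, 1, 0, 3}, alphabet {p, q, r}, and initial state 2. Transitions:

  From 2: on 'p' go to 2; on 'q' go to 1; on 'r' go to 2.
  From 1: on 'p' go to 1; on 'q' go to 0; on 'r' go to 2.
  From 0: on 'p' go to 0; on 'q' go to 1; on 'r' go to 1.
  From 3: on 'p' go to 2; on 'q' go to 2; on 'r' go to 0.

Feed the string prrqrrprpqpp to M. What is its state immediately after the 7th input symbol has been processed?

2

Trace: 2 -p-> 2 -r-> 2 -r-> 2 -q-> 1 -r-> 2 -r-> 2 -p-> 2
After 7 symbols: 2.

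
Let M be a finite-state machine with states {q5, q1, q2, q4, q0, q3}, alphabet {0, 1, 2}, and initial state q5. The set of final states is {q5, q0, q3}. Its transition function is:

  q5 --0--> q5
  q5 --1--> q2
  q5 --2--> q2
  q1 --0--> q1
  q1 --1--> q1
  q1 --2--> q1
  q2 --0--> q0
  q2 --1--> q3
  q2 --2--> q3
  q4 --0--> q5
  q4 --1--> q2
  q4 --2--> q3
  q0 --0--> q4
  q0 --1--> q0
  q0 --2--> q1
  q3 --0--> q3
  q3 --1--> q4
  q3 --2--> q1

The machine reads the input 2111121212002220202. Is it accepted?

start at q5
read '2': q5 → q2
read '1': q2 → q3
read '1': q3 → q4
read '1': q4 → q2
read '1': q2 → q3
read '2': q3 → q1
read '1': q1 → q1
read '2': q1 → q1
read '1': q1 → q1
read '2': q1 → q1
read '0': q1 → q1
read '0': q1 → q1
read '2': q1 → q1
read '2': q1 → q1
read '2': q1 → q1
read '0': q1 → q1
read '2': q1 → q1
read '0': q1 → q1
read '2': q1 → q1
End state q1 is not accepting.

No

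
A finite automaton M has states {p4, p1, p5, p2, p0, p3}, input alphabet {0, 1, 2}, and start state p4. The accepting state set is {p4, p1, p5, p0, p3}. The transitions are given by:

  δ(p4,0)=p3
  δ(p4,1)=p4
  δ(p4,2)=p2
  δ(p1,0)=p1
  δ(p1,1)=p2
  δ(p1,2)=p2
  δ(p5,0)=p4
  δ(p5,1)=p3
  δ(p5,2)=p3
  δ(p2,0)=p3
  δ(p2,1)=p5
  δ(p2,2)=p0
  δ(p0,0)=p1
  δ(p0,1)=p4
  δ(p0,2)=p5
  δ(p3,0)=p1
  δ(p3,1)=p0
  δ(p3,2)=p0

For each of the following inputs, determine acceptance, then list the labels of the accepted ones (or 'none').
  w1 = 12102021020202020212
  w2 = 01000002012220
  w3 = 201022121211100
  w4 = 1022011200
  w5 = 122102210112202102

w1:
  start at p4
  read '1': p4 → p4
  read '2': p4 → p2
  read '1': p2 → p5
  read '0': p5 → p4
  read '2': p4 → p2
  read '0': p2 → p3
  read '2': p3 → p0
  read '1': p0 → p4
  read '0': p4 → p3
  read '2': p3 → p0
  read '0': p0 → p1
  read '2': p1 → p2
  read '0': p2 → p3
  read '2': p3 → p0
  read '0': p0 → p1
  read '2': p1 → p2
  read '0': p2 → p3
  read '2': p3 → p0
  read '1': p0 → p4
  read '2': p4 → p2
  end p2, rejected
w2:
  start at p4
  read '0': p4 → p3
  read '1': p3 → p0
  read '0': p0 → p1
  read '0': p1 → p1
  read '0': p1 → p1
  read '0': p1 → p1
  read '0': p1 → p1
  read '2': p1 → p2
  read '0': p2 → p3
  read '1': p3 → p0
  read '2': p0 → p5
  read '2': p5 → p3
  read '2': p3 → p0
  read '0': p0 → p1
  end p1, accepted
w3:
  start at p4
  read '2': p4 → p2
  read '0': p2 → p3
  read '1': p3 → p0
  read '0': p0 → p1
  read '2': p1 → p2
  read '2': p2 → p0
  read '1': p0 → p4
  read '2': p4 → p2
  read '1': p2 → p5
  read '2': p5 → p3
  read '1': p3 → p0
  read '1': p0 → p4
  read '1': p4 → p4
  read '0': p4 → p3
  read '0': p3 → p1
  end p1, accepted
w4:
  start at p4
  read '1': p4 → p4
  read '0': p4 → p3
  read '2': p3 → p0
  read '2': p0 → p5
  read '0': p5 → p4
  read '1': p4 → p4
  read '1': p4 → p4
  read '2': p4 → p2
  read '0': p2 → p3
  read '0': p3 → p1
  end p1, accepted
w5:
  start at p4
  read '1': p4 → p4
  read '2': p4 → p2
  read '2': p2 → p0
  read '1': p0 → p4
  read '0': p4 → p3
  read '2': p3 → p0
  read '2': p0 → p5
  read '1': p5 → p3
  read '0': p3 → p1
  read '1': p1 → p2
  read '1': p2 → p5
  read '2': p5 → p3
  read '2': p3 → p0
  read '0': p0 → p1
  read '2': p1 → p2
  read '1': p2 → p5
  read '0': p5 → p4
  read '2': p4 → p2
  end p2, rejected

w2, w3, w4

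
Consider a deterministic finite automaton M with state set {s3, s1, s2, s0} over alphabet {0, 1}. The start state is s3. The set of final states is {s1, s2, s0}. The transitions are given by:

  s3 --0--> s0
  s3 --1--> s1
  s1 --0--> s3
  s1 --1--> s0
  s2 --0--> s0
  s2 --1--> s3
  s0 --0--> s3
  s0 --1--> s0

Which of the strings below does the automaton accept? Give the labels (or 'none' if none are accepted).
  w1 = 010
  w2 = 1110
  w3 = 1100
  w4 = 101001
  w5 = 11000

w1: s3 → s0 → s0 → s3  → end s3, rejected
w2: s3 → s1 → s0 → s0 → s3  → end s3, rejected
w3: s3 → s1 → s0 → s3 → s0  → end s0, accepted
w4: s3 → s1 → s3 → s1 → s3 → s0 → s0  → end s0, accepted
w5: s3 → s1 → s0 → s3 → s0 → s3  → end s3, rejected

w3, w4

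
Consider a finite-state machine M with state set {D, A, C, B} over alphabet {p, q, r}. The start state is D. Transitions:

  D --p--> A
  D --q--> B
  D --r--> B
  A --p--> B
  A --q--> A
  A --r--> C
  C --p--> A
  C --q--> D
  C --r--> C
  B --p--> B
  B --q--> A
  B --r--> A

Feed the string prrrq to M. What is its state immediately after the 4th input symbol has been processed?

C

Trace: D -p-> A -r-> C -r-> C -r-> C
After 4 symbols: C.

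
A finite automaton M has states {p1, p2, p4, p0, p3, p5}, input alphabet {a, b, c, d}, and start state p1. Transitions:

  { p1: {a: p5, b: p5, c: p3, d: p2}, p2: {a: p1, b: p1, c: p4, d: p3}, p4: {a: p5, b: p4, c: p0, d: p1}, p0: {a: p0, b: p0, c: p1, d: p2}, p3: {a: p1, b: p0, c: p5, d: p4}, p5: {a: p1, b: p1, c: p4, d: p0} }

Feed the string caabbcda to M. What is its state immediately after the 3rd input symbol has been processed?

p1 → p3 → p1 → p5
After 3 symbols: p5.

p5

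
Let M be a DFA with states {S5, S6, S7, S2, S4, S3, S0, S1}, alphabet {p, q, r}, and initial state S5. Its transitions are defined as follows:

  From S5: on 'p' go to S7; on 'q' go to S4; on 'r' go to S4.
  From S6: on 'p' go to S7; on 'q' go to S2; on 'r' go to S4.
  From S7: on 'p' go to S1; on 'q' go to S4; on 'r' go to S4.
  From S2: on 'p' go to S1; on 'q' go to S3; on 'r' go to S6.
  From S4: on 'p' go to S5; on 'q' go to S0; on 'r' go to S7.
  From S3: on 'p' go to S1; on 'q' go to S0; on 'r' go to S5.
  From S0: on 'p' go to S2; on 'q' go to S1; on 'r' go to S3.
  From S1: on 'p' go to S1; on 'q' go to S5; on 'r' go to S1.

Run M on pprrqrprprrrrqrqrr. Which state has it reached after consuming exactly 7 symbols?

S5

start at S5
read 'p': S5 → S7
read 'p': S7 → S1
read 'r': S1 → S1
read 'r': S1 → S1
read 'q': S1 → S5
read 'r': S5 → S4
read 'p': S4 → S5
After 7 symbols: S5.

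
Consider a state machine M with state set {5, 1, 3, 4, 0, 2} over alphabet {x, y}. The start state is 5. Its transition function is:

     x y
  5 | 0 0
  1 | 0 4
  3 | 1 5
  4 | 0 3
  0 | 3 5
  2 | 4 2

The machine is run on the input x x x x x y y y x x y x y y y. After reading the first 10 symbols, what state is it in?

3

Trace: 5 -x-> 0 -x-> 3 -x-> 1 -x-> 0 -x-> 3 -y-> 5 -y-> 0 -y-> 5 -x-> 0 -x-> 3
After 10 symbols: 3.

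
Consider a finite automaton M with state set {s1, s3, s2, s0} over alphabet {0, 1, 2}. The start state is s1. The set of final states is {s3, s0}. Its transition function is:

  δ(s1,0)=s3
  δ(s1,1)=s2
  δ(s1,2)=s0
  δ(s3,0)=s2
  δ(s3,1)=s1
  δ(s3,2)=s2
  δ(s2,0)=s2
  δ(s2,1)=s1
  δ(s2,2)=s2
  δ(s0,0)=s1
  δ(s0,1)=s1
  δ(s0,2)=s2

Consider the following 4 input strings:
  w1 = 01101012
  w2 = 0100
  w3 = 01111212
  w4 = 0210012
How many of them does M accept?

3

w1: Trace: s1 -0-> s3 -1-> s1 -1-> s2 -0-> s2 -1-> s1 -0-> s3 -1-> s1 -2-> s0  → end s0, accepted
w2: Trace: s1 -0-> s3 -1-> s1 -0-> s3 -0-> s2  → end s2, rejected
w3: Trace: s1 -0-> s3 -1-> s1 -1-> s2 -1-> s1 -1-> s2 -2-> s2 -1-> s1 -2-> s0  → end s0, accepted
w4: Trace: s1 -0-> s3 -2-> s2 -1-> s1 -0-> s3 -0-> s2 -1-> s1 -2-> s0  → end s0, accepted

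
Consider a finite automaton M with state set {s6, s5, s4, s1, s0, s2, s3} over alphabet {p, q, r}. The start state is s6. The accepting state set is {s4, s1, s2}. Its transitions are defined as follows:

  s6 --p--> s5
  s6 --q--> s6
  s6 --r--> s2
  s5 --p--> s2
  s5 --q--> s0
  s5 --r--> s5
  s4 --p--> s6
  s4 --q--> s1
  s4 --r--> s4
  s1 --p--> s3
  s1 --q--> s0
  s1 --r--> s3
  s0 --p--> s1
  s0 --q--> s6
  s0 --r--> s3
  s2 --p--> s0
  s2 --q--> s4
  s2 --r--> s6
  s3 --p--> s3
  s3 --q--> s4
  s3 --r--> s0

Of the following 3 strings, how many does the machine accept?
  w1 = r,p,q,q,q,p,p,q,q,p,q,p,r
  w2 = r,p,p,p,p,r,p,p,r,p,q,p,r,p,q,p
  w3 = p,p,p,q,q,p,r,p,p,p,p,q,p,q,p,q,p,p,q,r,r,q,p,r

1

w1: Trace: s6 -r-> s2 -p-> s0 -q-> s6 -q-> s6 -q-> s6 -p-> s5 -p-> s2 -q-> s4 -q-> s1 -p-> s3 -q-> s4 -p-> s6 -r-> s2  → end s2, accepted
w2: Trace: s6 -r-> s2 -p-> s0 -p-> s1 -p-> s3 -p-> s3 -r-> s0 -p-> s1 -p-> s3 -r-> s0 -p-> s1 -q-> s0 -p-> s1 -r-> s3 -p-> s3 -q-> s4 -p-> s6  → end s6, rejected
w3: Trace: s6 -p-> s5 -p-> s2 -p-> s0 -q-> s6 -q-> s6 -p-> s5 -r-> s5 -p-> s2 -p-> s0 -p-> s1 -p-> s3 -q-> s4 -p-> s6 -q-> s6 -p-> s5 -q-> s0 -p-> s1 -p-> s3 -q-> s4 -r-> s4 -r-> s4 -q-> s1 -p-> s3 -r-> s0  → end s0, rejected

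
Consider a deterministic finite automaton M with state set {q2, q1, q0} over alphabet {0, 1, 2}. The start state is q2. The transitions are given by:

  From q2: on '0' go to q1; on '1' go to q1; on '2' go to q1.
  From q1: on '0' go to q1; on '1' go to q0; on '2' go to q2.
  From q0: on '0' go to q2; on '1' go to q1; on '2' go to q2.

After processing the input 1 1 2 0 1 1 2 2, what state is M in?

q1

q2 → q1 → q0 → q2 → q1 → q0 → q1 → q2 → q1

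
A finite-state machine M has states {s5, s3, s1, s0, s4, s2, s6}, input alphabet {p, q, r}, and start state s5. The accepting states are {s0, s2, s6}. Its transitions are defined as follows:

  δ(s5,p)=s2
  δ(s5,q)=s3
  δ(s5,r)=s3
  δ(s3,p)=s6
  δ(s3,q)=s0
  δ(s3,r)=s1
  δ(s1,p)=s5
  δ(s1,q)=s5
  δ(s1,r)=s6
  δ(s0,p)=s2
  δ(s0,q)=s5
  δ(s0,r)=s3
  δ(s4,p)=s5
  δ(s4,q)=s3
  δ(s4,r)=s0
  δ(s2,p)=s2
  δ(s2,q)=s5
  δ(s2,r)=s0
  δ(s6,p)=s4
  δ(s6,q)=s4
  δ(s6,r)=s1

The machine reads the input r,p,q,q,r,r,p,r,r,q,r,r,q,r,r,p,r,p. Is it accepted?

Yes

start at s5
read 'r': s5 → s3
read 'p': s3 → s6
read 'q': s6 → s4
read 'q': s4 → s3
read 'r': s3 → s1
read 'r': s1 → s6
read 'p': s6 → s4
read 'r': s4 → s0
read 'r': s0 → s3
read 'q': s3 → s0
read 'r': s0 → s3
read 'r': s3 → s1
read 'q': s1 → s5
read 'r': s5 → s3
read 'r': s3 → s1
read 'p': s1 → s5
read 'r': s5 → s3
read 'p': s3 → s6
End state s6 is accepting.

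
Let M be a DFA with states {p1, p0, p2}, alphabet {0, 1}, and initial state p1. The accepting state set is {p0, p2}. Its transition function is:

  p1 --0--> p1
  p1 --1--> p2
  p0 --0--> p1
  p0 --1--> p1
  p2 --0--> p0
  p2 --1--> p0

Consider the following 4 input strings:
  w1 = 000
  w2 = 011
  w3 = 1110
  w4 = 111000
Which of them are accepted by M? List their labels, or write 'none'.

w2

w1: p1 → p1 → p1 → p1  → end p1, rejected
w2: p1 → p1 → p2 → p0  → end p0, accepted
w3: p1 → p2 → p0 → p1 → p1  → end p1, rejected
w4: p1 → p2 → p0 → p1 → p1 → p1 → p1  → end p1, rejected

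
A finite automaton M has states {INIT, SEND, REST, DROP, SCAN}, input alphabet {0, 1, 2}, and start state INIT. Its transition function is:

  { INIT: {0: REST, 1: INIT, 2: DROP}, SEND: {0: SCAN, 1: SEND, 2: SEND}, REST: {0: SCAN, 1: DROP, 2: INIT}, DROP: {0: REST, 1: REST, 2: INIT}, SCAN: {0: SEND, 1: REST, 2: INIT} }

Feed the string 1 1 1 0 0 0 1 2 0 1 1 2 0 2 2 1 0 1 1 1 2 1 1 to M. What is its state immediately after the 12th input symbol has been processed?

INIT

Trace: INIT -1-> INIT -1-> INIT -1-> INIT -0-> REST -0-> SCAN -0-> SEND -1-> SEND -2-> SEND -0-> SCAN -1-> REST -1-> DROP -2-> INIT
After 12 symbols: INIT.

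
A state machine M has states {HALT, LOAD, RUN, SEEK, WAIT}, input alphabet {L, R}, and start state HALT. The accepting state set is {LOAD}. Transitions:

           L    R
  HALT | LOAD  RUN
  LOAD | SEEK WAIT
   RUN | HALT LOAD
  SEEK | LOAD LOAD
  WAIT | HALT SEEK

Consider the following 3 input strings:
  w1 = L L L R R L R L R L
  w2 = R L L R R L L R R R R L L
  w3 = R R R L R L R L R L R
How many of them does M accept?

w1: Trace: HALT -L-> LOAD -L-> SEEK -L-> LOAD -R-> WAIT -R-> SEEK -L-> LOAD -R-> WAIT -L-> HALT -R-> RUN -L-> HALT  → end HALT, rejected
w2: Trace: HALT -R-> RUN -L-> HALT -L-> LOAD -R-> WAIT -R-> SEEK -L-> LOAD -L-> SEEK -R-> LOAD -R-> WAIT -R-> SEEK -R-> LOAD -L-> SEEK -L-> LOAD  → end LOAD, accepted
w3: Trace: HALT -R-> RUN -R-> LOAD -R-> WAIT -L-> HALT -R-> RUN -L-> HALT -R-> RUN -L-> HALT -R-> RUN -L-> HALT -R-> RUN  → end RUN, rejected

1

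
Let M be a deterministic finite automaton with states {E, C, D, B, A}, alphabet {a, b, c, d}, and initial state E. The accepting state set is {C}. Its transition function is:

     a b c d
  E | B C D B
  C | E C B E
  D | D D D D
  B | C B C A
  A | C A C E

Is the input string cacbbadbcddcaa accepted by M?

Trace: E -c-> D -a-> D -c-> D -b-> D -b-> D -a-> D -d-> D -b-> D -c-> D -d-> D -d-> D -c-> D -a-> D -a-> D
End state D is not accepting.

No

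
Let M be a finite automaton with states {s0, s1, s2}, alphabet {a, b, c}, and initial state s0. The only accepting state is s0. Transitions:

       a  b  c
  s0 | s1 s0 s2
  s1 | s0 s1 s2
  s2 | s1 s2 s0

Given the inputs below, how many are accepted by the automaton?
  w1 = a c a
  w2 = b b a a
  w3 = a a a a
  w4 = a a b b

3

w1:
  start at s0
  read 'a': s0 → s1
  read 'c': s1 → s2
  read 'a': s2 → s1
  end s1, rejected
w2:
  start at s0
  read 'b': s0 → s0
  read 'b': s0 → s0
  read 'a': s0 → s1
  read 'a': s1 → s0
  end s0, accepted
w3:
  start at s0
  read 'a': s0 → s1
  read 'a': s1 → s0
  read 'a': s0 → s1
  read 'a': s1 → s0
  end s0, accepted
w4:
  start at s0
  read 'a': s0 → s1
  read 'a': s1 → s0
  read 'b': s0 → s0
  read 'b': s0 → s0
  end s0, accepted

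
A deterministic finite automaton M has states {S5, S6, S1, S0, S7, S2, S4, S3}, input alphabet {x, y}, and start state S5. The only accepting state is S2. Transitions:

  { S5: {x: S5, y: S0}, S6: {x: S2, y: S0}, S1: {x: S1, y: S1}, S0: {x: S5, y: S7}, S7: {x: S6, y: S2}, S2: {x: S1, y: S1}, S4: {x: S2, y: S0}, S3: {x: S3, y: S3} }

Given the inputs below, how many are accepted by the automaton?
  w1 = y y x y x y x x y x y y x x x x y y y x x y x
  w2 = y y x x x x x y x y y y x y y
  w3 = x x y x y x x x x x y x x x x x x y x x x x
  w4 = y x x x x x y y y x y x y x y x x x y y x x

0

w1: S5 → S0 → S7 → S6 → S0 → S5 → S0 → S5 → S5 → S0 → S5 → S0 → S7 → S6 → S2 → S1 → S1 → S1 → S1 → S1 → S1 → S1 → S1 → S1  → end S1, rejected
w2: S5 → S0 → S7 → S6 → S2 → S1 → S1 → S1 → S1 → S1 → S1 → S1 → S1 → S1 → S1 → S1  → end S1, rejected
w3: S5 → S5 → S5 → S0 → S5 → S0 → S5 → S5 → S5 → S5 → S5 → S0 → S5 → S5 → S5 → S5 → S5 → S5 → S0 → S5 → S5 → S5 → S5  → end S5, rejected
w4: S5 → S0 → S5 → S5 → S5 → S5 → S5 → S0 → S7 → S2 → S1 → S1 → S1 → S1 → S1 → S1 → S1 → S1 → S1 → S1 → S1 → S1 → S1  → end S1, rejected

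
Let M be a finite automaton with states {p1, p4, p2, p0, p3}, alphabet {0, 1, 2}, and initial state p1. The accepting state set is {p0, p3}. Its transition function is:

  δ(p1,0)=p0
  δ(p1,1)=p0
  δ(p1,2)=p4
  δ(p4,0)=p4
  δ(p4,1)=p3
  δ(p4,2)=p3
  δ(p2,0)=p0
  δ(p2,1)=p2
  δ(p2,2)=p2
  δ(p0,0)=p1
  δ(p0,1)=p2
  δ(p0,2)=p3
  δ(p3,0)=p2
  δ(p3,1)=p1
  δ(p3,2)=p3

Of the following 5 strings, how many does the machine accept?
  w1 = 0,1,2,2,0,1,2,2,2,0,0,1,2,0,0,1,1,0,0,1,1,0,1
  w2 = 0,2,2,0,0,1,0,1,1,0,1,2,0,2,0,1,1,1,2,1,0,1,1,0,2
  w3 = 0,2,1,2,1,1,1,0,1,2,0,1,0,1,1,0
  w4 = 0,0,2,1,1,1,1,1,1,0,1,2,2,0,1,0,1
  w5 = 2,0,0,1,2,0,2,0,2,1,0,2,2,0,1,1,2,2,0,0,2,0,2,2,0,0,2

w1: p1 → p0 → p2 → p2 → p2 → p0 → p2 → p2 → p2 → p2 → p0 → p1 → p0 → p3 → p2 → p0 → p2 → p2 → p0 → p1 → p0 → p2 → p0 → p2  → end p2, rejected
w2: p1 → p0 → p3 → p3 → p2 → p0 → p2 → p0 → p2 → p2 → p0 → p2 → p2 → p0 → p3 → p2 → p2 → p2 → p2 → p2 → p2 → p0 → p2 → p2 → p0 → p3  → end p3, accepted
w3: p1 → p0 → p3 → p1 → p4 → p3 → p1 → p0 → p1 → p0 → p3 → p2 → p2 → p0 → p2 → p2 → p0  → end p0, accepted
w4: p1 → p0 → p1 → p4 → p3 → p1 → p0 → p2 → p2 → p2 → p0 → p2 → p2 → p2 → p0 → p2 → p0 → p2  → end p2, rejected
w5: p1 → p4 → p4 → p4 → p3 → p3 → p2 → p2 → p0 → p3 → p1 → p0 → p3 → p3 → p2 → p2 → p2 → p2 → p2 → p0 → p1 → p4 → p4 → p3 → p3 → p2 → p0 → p3  → end p3, accepted

3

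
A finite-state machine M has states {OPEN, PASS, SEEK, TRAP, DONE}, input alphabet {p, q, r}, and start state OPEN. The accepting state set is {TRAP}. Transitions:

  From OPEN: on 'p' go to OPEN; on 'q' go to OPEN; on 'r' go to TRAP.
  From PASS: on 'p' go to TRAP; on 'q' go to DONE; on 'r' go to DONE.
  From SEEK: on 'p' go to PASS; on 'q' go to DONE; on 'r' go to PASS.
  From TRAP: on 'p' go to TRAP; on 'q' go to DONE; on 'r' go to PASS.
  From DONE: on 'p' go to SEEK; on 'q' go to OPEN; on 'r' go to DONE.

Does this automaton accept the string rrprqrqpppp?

No

OPEN → TRAP → PASS → TRAP → PASS → DONE → DONE → OPEN → OPEN → OPEN → OPEN → OPEN
End state OPEN is not accepting.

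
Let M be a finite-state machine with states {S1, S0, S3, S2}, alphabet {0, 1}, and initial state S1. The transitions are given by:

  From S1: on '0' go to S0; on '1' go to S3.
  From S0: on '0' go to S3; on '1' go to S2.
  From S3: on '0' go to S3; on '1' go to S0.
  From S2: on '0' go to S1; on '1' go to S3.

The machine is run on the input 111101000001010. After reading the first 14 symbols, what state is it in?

S0

start at S1
read '1': S1 → S3
read '1': S3 → S0
read '1': S0 → S2
read '1': S2 → S3
read '0': S3 → S3
read '1': S3 → S0
read '0': S0 → S3
read '0': S3 → S3
read '0': S3 → S3
read '0': S3 → S3
read '0': S3 → S3
read '1': S3 → S0
read '0': S0 → S3
read '1': S3 → S0
After 14 symbols: S0.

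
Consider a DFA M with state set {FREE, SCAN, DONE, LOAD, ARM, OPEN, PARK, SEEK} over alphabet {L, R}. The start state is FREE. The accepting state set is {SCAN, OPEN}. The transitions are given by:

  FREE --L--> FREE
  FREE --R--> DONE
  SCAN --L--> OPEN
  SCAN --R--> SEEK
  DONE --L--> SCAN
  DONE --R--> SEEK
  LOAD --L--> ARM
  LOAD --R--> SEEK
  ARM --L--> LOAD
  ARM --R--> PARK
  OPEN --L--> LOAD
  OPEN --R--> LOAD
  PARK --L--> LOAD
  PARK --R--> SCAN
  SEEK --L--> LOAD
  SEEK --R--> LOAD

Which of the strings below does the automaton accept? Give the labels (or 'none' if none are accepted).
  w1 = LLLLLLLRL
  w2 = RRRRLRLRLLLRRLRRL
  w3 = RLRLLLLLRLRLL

w1: FREE → FREE → FREE → FREE → FREE → FREE → FREE → FREE → DONE → SCAN  → end SCAN, accepted
w2: FREE → DONE → SEEK → LOAD → SEEK → LOAD → SEEK → LOAD → SEEK → LOAD → ARM → LOAD → SEEK → LOAD → ARM → PARK → SCAN → OPEN  → end OPEN, accepted
w3: FREE → DONE → SCAN → SEEK → LOAD → ARM → LOAD → ARM → LOAD → SEEK → LOAD → SEEK → LOAD → ARM  → end ARM, rejected

w1, w2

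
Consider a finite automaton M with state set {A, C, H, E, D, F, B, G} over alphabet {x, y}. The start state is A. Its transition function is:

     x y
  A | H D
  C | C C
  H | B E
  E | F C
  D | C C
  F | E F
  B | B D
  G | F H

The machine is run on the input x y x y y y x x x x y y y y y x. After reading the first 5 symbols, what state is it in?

F

A → H → E → F → F → F
After 5 symbols: F.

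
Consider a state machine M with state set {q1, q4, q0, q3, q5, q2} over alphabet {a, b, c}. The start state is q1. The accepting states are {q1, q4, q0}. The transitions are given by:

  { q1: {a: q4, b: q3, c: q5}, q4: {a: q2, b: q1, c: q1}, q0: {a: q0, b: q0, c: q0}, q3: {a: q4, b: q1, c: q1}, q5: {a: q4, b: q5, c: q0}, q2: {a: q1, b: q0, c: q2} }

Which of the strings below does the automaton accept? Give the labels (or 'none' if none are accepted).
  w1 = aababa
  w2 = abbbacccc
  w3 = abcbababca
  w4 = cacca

w1, w2, w3, w4

w1: q1 → q4 → q2 → q0 → q0 → q0 → q0  → end q0, accepted
w2: q1 → q4 → q1 → q3 → q1 → q4 → q1 → q5 → q0 → q0  → end q0, accepted
w3: q1 → q4 → q1 → q5 → q5 → q4 → q1 → q4 → q1 → q5 → q4  → end q4, accepted
w4: q1 → q5 → q4 → q1 → q5 → q4  → end q4, accepted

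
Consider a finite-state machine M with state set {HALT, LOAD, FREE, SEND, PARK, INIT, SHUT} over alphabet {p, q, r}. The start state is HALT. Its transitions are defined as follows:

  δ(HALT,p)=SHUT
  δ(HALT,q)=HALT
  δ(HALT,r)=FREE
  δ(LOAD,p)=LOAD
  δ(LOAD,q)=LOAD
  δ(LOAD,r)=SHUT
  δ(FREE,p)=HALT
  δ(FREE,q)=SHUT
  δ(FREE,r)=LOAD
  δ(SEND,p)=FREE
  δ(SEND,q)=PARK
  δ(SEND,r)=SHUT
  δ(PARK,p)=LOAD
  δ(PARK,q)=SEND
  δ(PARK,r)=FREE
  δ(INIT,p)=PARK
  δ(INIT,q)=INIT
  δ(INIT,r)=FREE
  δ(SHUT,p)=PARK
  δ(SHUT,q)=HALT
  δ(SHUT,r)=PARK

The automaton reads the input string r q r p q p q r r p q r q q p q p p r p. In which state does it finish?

HALT

HALT → FREE → SHUT → PARK → LOAD → LOAD → LOAD → LOAD → SHUT → PARK → LOAD → LOAD → SHUT → HALT → HALT → SHUT → HALT → SHUT → PARK → FREE → HALT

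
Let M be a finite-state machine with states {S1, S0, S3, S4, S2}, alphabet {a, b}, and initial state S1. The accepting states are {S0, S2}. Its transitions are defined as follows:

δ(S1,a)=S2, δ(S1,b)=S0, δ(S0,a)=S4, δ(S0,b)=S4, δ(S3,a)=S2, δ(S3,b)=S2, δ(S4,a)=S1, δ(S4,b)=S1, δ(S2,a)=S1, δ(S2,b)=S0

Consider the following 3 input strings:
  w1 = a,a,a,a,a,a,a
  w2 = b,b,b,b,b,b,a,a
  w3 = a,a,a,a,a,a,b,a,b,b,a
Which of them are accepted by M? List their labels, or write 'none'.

w1: Trace: S1 -a-> S2 -a-> S1 -a-> S2 -a-> S1 -a-> S2 -a-> S1 -a-> S2  → end S2, accepted
w2: Trace: S1 -b-> S0 -b-> S4 -b-> S1 -b-> S0 -b-> S4 -b-> S1 -a-> S2 -a-> S1  → end S1, rejected
w3: Trace: S1 -a-> S2 -a-> S1 -a-> S2 -a-> S1 -a-> S2 -a-> S1 -b-> S0 -a-> S4 -b-> S1 -b-> S0 -a-> S4  → end S4, rejected

w1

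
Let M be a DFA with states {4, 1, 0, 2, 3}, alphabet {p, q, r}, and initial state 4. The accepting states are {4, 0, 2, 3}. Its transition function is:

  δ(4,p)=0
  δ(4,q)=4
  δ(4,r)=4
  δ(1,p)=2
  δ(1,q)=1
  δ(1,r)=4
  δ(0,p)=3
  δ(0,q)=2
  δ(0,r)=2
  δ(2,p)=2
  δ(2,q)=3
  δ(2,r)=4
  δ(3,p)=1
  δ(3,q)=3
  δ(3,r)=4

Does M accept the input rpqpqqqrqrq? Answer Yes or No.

Yes

Trace: 4 -r-> 4 -p-> 0 -q-> 2 -p-> 2 -q-> 3 -q-> 3 -q-> 3 -r-> 4 -q-> 4 -r-> 4 -q-> 4
End state 4 is accepting.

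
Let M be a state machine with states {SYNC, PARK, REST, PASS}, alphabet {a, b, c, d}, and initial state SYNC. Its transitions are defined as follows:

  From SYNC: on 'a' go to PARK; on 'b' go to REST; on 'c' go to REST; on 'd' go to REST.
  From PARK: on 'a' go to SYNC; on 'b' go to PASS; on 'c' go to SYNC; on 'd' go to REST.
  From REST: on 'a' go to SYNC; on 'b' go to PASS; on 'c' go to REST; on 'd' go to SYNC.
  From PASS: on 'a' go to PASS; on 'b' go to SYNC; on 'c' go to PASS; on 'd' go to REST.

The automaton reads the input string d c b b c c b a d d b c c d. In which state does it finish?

SYNC

SYNC → REST → REST → PASS → SYNC → REST → REST → PASS → PASS → REST → SYNC → REST → REST → REST → SYNC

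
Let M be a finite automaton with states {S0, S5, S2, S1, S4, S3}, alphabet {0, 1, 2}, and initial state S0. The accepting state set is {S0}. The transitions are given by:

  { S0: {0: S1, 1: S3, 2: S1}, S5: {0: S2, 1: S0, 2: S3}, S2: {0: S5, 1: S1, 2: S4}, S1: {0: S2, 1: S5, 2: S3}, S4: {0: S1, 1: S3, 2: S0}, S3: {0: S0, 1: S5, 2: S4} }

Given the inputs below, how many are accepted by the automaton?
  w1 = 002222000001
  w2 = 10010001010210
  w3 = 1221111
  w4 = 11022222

w1: S0 → S1 → S2 → S4 → S0 → S1 → S3 → S0 → S1 → S2 → S5 → S2 → S1  → end S1, rejected
w2: S0 → S3 → S0 → S1 → S5 → S2 → S5 → S2 → S1 → S2 → S1 → S2 → S4 → S3 → S0  → end S0, accepted
w3: S0 → S3 → S4 → S0 → S3 → S5 → S0 → S3  → end S3, rejected
w4: S0 → S3 → S5 → S2 → S4 → S0 → S1 → S3 → S4  → end S4, rejected

1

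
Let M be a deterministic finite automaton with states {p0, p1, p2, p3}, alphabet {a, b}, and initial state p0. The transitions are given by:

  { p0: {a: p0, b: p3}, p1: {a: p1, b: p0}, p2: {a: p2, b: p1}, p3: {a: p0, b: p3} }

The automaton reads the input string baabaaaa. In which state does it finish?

Trace: p0 -b-> p3 -a-> p0 -a-> p0 -b-> p3 -a-> p0 -a-> p0 -a-> p0 -a-> p0

p0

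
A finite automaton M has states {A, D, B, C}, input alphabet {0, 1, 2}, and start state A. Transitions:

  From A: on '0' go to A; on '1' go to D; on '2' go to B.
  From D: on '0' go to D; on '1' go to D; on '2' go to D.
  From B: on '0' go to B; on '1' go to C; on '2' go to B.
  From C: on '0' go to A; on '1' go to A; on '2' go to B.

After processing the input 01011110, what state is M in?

A → A → D → D → D → D → D → D → D

D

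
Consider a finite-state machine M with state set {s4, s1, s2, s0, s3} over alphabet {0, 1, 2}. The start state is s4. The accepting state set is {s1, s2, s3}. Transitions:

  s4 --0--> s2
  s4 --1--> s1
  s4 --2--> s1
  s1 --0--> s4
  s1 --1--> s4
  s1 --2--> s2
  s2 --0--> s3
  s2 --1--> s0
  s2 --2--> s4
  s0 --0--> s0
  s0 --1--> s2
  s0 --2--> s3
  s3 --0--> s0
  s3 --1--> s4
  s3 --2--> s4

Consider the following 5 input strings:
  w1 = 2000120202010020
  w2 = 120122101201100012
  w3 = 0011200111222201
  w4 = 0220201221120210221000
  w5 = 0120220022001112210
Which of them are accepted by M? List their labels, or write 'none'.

w1: Trace: s4 -2-> s1 -0-> s4 -0-> s2 -0-> s3 -1-> s4 -2-> s1 -0-> s4 -2-> s1 -0-> s4 -2-> s1 -0-> s4 -1-> s1 -0-> s4 -0-> s2 -2-> s4 -0-> s2  → end s2, accepted
w2: Trace: s4 -1-> s1 -2-> s2 -0-> s3 -1-> s4 -2-> s1 -2-> s2 -1-> s0 -0-> s0 -1-> s2 -2-> s4 -0-> s2 -1-> s0 -1-> s2 -0-> s3 -0-> s0 -0-> s0 -1-> s2 -2-> s4  → end s4, rejected
w3: Trace: s4 -0-> s2 -0-> s3 -1-> s4 -1-> s1 -2-> s2 -0-> s3 -0-> s0 -1-> s2 -1-> s0 -1-> s2 -2-> s4 -2-> s1 -2-> s2 -2-> s4 -0-> s2 -1-> s0  → end s0, rejected
w4: Trace: s4 -0-> s2 -2-> s4 -2-> s1 -0-> s4 -2-> s1 -0-> s4 -1-> s1 -2-> s2 -2-> s4 -1-> s1 -1-> s4 -2-> s1 -0-> s4 -2-> s1 -1-> s4 -0-> s2 -2-> s4 -2-> s1 -1-> s4 -0-> s2 -0-> s3 -0-> s0  → end s0, rejected
w5: Trace: s4 -0-> s2 -1-> s0 -2-> s3 -0-> s0 -2-> s3 -2-> s4 -0-> s2 -0-> s3 -2-> s4 -2-> s1 -0-> s4 -0-> s2 -1-> s0 -1-> s2 -1-> s0 -2-> s3 -2-> s4 -1-> s1 -0-> s4  → end s4, rejected

w1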